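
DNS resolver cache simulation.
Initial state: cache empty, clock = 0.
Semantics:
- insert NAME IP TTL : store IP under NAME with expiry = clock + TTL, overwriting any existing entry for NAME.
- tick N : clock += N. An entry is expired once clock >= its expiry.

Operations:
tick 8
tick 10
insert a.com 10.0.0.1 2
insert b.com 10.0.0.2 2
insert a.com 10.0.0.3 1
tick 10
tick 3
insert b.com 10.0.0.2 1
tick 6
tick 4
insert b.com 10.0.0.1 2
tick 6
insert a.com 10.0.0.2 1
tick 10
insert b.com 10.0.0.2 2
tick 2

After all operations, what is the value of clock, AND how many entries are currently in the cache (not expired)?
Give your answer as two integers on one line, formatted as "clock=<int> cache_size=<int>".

Answer: clock=59 cache_size=0

Derivation:
Op 1: tick 8 -> clock=8.
Op 2: tick 10 -> clock=18.
Op 3: insert a.com -> 10.0.0.1 (expiry=18+2=20). clock=18
Op 4: insert b.com -> 10.0.0.2 (expiry=18+2=20). clock=18
Op 5: insert a.com -> 10.0.0.3 (expiry=18+1=19). clock=18
Op 6: tick 10 -> clock=28. purged={a.com,b.com}
Op 7: tick 3 -> clock=31.
Op 8: insert b.com -> 10.0.0.2 (expiry=31+1=32). clock=31
Op 9: tick 6 -> clock=37. purged={b.com}
Op 10: tick 4 -> clock=41.
Op 11: insert b.com -> 10.0.0.1 (expiry=41+2=43). clock=41
Op 12: tick 6 -> clock=47. purged={b.com}
Op 13: insert a.com -> 10.0.0.2 (expiry=47+1=48). clock=47
Op 14: tick 10 -> clock=57. purged={a.com}
Op 15: insert b.com -> 10.0.0.2 (expiry=57+2=59). clock=57
Op 16: tick 2 -> clock=59. purged={b.com}
Final clock = 59
Final cache (unexpired): {} -> size=0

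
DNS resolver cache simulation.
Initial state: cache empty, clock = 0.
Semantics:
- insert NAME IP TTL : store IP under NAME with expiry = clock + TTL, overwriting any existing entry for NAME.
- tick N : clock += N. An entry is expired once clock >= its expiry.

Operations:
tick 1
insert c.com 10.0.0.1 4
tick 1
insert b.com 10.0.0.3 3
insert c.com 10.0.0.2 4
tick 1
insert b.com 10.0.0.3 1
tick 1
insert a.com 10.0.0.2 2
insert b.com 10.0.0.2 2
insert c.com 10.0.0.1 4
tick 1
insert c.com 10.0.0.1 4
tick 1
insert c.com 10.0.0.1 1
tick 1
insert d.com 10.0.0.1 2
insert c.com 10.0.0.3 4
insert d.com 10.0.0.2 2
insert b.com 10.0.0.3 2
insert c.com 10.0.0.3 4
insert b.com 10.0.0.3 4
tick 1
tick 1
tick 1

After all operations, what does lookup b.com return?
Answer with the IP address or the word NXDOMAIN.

Op 1: tick 1 -> clock=1.
Op 2: insert c.com -> 10.0.0.1 (expiry=1+4=5). clock=1
Op 3: tick 1 -> clock=2.
Op 4: insert b.com -> 10.0.0.3 (expiry=2+3=5). clock=2
Op 5: insert c.com -> 10.0.0.2 (expiry=2+4=6). clock=2
Op 6: tick 1 -> clock=3.
Op 7: insert b.com -> 10.0.0.3 (expiry=3+1=4). clock=3
Op 8: tick 1 -> clock=4. purged={b.com}
Op 9: insert a.com -> 10.0.0.2 (expiry=4+2=6). clock=4
Op 10: insert b.com -> 10.0.0.2 (expiry=4+2=6). clock=4
Op 11: insert c.com -> 10.0.0.1 (expiry=4+4=8). clock=4
Op 12: tick 1 -> clock=5.
Op 13: insert c.com -> 10.0.0.1 (expiry=5+4=9). clock=5
Op 14: tick 1 -> clock=6. purged={a.com,b.com}
Op 15: insert c.com -> 10.0.0.1 (expiry=6+1=7). clock=6
Op 16: tick 1 -> clock=7. purged={c.com}
Op 17: insert d.com -> 10.0.0.1 (expiry=7+2=9). clock=7
Op 18: insert c.com -> 10.0.0.3 (expiry=7+4=11). clock=7
Op 19: insert d.com -> 10.0.0.2 (expiry=7+2=9). clock=7
Op 20: insert b.com -> 10.0.0.3 (expiry=7+2=9). clock=7
Op 21: insert c.com -> 10.0.0.3 (expiry=7+4=11). clock=7
Op 22: insert b.com -> 10.0.0.3 (expiry=7+4=11). clock=7
Op 23: tick 1 -> clock=8.
Op 24: tick 1 -> clock=9. purged={d.com}
Op 25: tick 1 -> clock=10.
lookup b.com: present, ip=10.0.0.3 expiry=11 > clock=10

Answer: 10.0.0.3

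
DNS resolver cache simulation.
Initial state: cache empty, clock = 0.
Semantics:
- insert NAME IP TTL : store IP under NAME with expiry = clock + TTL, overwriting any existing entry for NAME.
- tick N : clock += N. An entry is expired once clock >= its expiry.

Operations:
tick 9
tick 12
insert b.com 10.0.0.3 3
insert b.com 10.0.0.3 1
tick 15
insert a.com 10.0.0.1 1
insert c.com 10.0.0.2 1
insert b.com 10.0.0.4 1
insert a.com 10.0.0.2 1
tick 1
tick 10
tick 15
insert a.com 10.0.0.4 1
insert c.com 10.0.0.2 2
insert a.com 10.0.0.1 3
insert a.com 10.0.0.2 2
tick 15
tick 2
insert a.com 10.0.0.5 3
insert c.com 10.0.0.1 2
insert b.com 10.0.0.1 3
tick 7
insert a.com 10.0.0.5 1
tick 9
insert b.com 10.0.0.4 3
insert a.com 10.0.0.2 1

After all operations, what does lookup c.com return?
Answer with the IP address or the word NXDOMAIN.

Answer: NXDOMAIN

Derivation:
Op 1: tick 9 -> clock=9.
Op 2: tick 12 -> clock=21.
Op 3: insert b.com -> 10.0.0.3 (expiry=21+3=24). clock=21
Op 4: insert b.com -> 10.0.0.3 (expiry=21+1=22). clock=21
Op 5: tick 15 -> clock=36. purged={b.com}
Op 6: insert a.com -> 10.0.0.1 (expiry=36+1=37). clock=36
Op 7: insert c.com -> 10.0.0.2 (expiry=36+1=37). clock=36
Op 8: insert b.com -> 10.0.0.4 (expiry=36+1=37). clock=36
Op 9: insert a.com -> 10.0.0.2 (expiry=36+1=37). clock=36
Op 10: tick 1 -> clock=37. purged={a.com,b.com,c.com}
Op 11: tick 10 -> clock=47.
Op 12: tick 15 -> clock=62.
Op 13: insert a.com -> 10.0.0.4 (expiry=62+1=63). clock=62
Op 14: insert c.com -> 10.0.0.2 (expiry=62+2=64). clock=62
Op 15: insert a.com -> 10.0.0.1 (expiry=62+3=65). clock=62
Op 16: insert a.com -> 10.0.0.2 (expiry=62+2=64). clock=62
Op 17: tick 15 -> clock=77. purged={a.com,c.com}
Op 18: tick 2 -> clock=79.
Op 19: insert a.com -> 10.0.0.5 (expiry=79+3=82). clock=79
Op 20: insert c.com -> 10.0.0.1 (expiry=79+2=81). clock=79
Op 21: insert b.com -> 10.0.0.1 (expiry=79+3=82). clock=79
Op 22: tick 7 -> clock=86. purged={a.com,b.com,c.com}
Op 23: insert a.com -> 10.0.0.5 (expiry=86+1=87). clock=86
Op 24: tick 9 -> clock=95. purged={a.com}
Op 25: insert b.com -> 10.0.0.4 (expiry=95+3=98). clock=95
Op 26: insert a.com -> 10.0.0.2 (expiry=95+1=96). clock=95
lookup c.com: not in cache (expired or never inserted)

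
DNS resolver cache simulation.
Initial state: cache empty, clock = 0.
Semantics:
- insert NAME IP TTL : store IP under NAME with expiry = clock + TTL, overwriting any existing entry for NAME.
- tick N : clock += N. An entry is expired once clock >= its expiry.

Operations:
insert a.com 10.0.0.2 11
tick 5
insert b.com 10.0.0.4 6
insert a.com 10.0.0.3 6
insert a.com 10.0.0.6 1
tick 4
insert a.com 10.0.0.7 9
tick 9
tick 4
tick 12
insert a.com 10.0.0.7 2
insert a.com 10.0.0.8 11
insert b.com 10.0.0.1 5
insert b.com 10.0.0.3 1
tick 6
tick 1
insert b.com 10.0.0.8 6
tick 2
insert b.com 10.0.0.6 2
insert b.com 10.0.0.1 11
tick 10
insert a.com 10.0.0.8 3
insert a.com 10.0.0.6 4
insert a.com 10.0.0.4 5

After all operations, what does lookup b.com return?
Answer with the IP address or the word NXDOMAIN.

Op 1: insert a.com -> 10.0.0.2 (expiry=0+11=11). clock=0
Op 2: tick 5 -> clock=5.
Op 3: insert b.com -> 10.0.0.4 (expiry=5+6=11). clock=5
Op 4: insert a.com -> 10.0.0.3 (expiry=5+6=11). clock=5
Op 5: insert a.com -> 10.0.0.6 (expiry=5+1=6). clock=5
Op 6: tick 4 -> clock=9. purged={a.com}
Op 7: insert a.com -> 10.0.0.7 (expiry=9+9=18). clock=9
Op 8: tick 9 -> clock=18. purged={a.com,b.com}
Op 9: tick 4 -> clock=22.
Op 10: tick 12 -> clock=34.
Op 11: insert a.com -> 10.0.0.7 (expiry=34+2=36). clock=34
Op 12: insert a.com -> 10.0.0.8 (expiry=34+11=45). clock=34
Op 13: insert b.com -> 10.0.0.1 (expiry=34+5=39). clock=34
Op 14: insert b.com -> 10.0.0.3 (expiry=34+1=35). clock=34
Op 15: tick 6 -> clock=40. purged={b.com}
Op 16: tick 1 -> clock=41.
Op 17: insert b.com -> 10.0.0.8 (expiry=41+6=47). clock=41
Op 18: tick 2 -> clock=43.
Op 19: insert b.com -> 10.0.0.6 (expiry=43+2=45). clock=43
Op 20: insert b.com -> 10.0.0.1 (expiry=43+11=54). clock=43
Op 21: tick 10 -> clock=53. purged={a.com}
Op 22: insert a.com -> 10.0.0.8 (expiry=53+3=56). clock=53
Op 23: insert a.com -> 10.0.0.6 (expiry=53+4=57). clock=53
Op 24: insert a.com -> 10.0.0.4 (expiry=53+5=58). clock=53
lookup b.com: present, ip=10.0.0.1 expiry=54 > clock=53

Answer: 10.0.0.1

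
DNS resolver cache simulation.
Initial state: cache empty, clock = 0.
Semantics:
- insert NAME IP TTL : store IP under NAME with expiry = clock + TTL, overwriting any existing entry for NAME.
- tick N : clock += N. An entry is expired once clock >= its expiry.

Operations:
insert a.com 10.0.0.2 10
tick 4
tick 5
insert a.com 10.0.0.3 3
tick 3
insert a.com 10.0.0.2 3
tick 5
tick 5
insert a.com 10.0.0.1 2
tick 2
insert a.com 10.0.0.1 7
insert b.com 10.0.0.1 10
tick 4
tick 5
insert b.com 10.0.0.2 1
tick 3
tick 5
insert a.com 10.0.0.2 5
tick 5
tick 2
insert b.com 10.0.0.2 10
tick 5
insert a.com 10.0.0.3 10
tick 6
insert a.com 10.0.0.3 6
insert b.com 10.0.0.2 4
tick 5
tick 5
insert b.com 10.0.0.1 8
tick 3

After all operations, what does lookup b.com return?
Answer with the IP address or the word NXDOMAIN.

Op 1: insert a.com -> 10.0.0.2 (expiry=0+10=10). clock=0
Op 2: tick 4 -> clock=4.
Op 3: tick 5 -> clock=9.
Op 4: insert a.com -> 10.0.0.3 (expiry=9+3=12). clock=9
Op 5: tick 3 -> clock=12. purged={a.com}
Op 6: insert a.com -> 10.0.0.2 (expiry=12+3=15). clock=12
Op 7: tick 5 -> clock=17. purged={a.com}
Op 8: tick 5 -> clock=22.
Op 9: insert a.com -> 10.0.0.1 (expiry=22+2=24). clock=22
Op 10: tick 2 -> clock=24. purged={a.com}
Op 11: insert a.com -> 10.0.0.1 (expiry=24+7=31). clock=24
Op 12: insert b.com -> 10.0.0.1 (expiry=24+10=34). clock=24
Op 13: tick 4 -> clock=28.
Op 14: tick 5 -> clock=33. purged={a.com}
Op 15: insert b.com -> 10.0.0.2 (expiry=33+1=34). clock=33
Op 16: tick 3 -> clock=36. purged={b.com}
Op 17: tick 5 -> clock=41.
Op 18: insert a.com -> 10.0.0.2 (expiry=41+5=46). clock=41
Op 19: tick 5 -> clock=46. purged={a.com}
Op 20: tick 2 -> clock=48.
Op 21: insert b.com -> 10.0.0.2 (expiry=48+10=58). clock=48
Op 22: tick 5 -> clock=53.
Op 23: insert a.com -> 10.0.0.3 (expiry=53+10=63). clock=53
Op 24: tick 6 -> clock=59. purged={b.com}
Op 25: insert a.com -> 10.0.0.3 (expiry=59+6=65). clock=59
Op 26: insert b.com -> 10.0.0.2 (expiry=59+4=63). clock=59
Op 27: tick 5 -> clock=64. purged={b.com}
Op 28: tick 5 -> clock=69. purged={a.com}
Op 29: insert b.com -> 10.0.0.1 (expiry=69+8=77). clock=69
Op 30: tick 3 -> clock=72.
lookup b.com: present, ip=10.0.0.1 expiry=77 > clock=72

Answer: 10.0.0.1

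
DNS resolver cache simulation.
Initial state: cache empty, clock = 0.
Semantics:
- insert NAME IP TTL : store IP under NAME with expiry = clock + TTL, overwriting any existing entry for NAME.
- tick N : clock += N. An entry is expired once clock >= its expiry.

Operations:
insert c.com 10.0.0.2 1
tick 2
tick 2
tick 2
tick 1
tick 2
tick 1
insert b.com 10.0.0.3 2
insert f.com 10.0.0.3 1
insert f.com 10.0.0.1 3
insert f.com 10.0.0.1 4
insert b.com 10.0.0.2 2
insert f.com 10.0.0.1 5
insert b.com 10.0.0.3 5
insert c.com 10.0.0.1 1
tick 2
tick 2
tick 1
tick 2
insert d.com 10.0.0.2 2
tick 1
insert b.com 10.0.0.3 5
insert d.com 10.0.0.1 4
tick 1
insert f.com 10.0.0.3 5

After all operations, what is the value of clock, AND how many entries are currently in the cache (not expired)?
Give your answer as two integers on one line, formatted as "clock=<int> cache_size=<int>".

Answer: clock=19 cache_size=3

Derivation:
Op 1: insert c.com -> 10.0.0.2 (expiry=0+1=1). clock=0
Op 2: tick 2 -> clock=2. purged={c.com}
Op 3: tick 2 -> clock=4.
Op 4: tick 2 -> clock=6.
Op 5: tick 1 -> clock=7.
Op 6: tick 2 -> clock=9.
Op 7: tick 1 -> clock=10.
Op 8: insert b.com -> 10.0.0.3 (expiry=10+2=12). clock=10
Op 9: insert f.com -> 10.0.0.3 (expiry=10+1=11). clock=10
Op 10: insert f.com -> 10.0.0.1 (expiry=10+3=13). clock=10
Op 11: insert f.com -> 10.0.0.1 (expiry=10+4=14). clock=10
Op 12: insert b.com -> 10.0.0.2 (expiry=10+2=12). clock=10
Op 13: insert f.com -> 10.0.0.1 (expiry=10+5=15). clock=10
Op 14: insert b.com -> 10.0.0.3 (expiry=10+5=15). clock=10
Op 15: insert c.com -> 10.0.0.1 (expiry=10+1=11). clock=10
Op 16: tick 2 -> clock=12. purged={c.com}
Op 17: tick 2 -> clock=14.
Op 18: tick 1 -> clock=15. purged={b.com,f.com}
Op 19: tick 2 -> clock=17.
Op 20: insert d.com -> 10.0.0.2 (expiry=17+2=19). clock=17
Op 21: tick 1 -> clock=18.
Op 22: insert b.com -> 10.0.0.3 (expiry=18+5=23). clock=18
Op 23: insert d.com -> 10.0.0.1 (expiry=18+4=22). clock=18
Op 24: tick 1 -> clock=19.
Op 25: insert f.com -> 10.0.0.3 (expiry=19+5=24). clock=19
Final clock = 19
Final cache (unexpired): {b.com,d.com,f.com} -> size=3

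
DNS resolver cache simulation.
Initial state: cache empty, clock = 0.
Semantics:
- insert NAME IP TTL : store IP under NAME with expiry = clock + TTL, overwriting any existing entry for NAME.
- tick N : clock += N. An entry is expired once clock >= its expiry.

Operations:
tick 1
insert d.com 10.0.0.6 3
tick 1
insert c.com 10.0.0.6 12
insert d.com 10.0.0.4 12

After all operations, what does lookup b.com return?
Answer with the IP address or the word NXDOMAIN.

Op 1: tick 1 -> clock=1.
Op 2: insert d.com -> 10.0.0.6 (expiry=1+3=4). clock=1
Op 3: tick 1 -> clock=2.
Op 4: insert c.com -> 10.0.0.6 (expiry=2+12=14). clock=2
Op 5: insert d.com -> 10.0.0.4 (expiry=2+12=14). clock=2
lookup b.com: not in cache (expired or never inserted)

Answer: NXDOMAIN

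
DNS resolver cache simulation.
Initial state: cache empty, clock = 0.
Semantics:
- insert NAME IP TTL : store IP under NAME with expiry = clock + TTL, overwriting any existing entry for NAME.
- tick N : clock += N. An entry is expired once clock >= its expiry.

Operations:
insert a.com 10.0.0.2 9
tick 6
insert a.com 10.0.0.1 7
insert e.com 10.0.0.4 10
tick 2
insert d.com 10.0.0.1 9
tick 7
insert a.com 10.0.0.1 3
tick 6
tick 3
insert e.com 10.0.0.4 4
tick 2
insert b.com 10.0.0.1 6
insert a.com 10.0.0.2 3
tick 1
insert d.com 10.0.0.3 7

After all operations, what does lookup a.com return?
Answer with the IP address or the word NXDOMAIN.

Answer: 10.0.0.2

Derivation:
Op 1: insert a.com -> 10.0.0.2 (expiry=0+9=9). clock=0
Op 2: tick 6 -> clock=6.
Op 3: insert a.com -> 10.0.0.1 (expiry=6+7=13). clock=6
Op 4: insert e.com -> 10.0.0.4 (expiry=6+10=16). clock=6
Op 5: tick 2 -> clock=8.
Op 6: insert d.com -> 10.0.0.1 (expiry=8+9=17). clock=8
Op 7: tick 7 -> clock=15. purged={a.com}
Op 8: insert a.com -> 10.0.0.1 (expiry=15+3=18). clock=15
Op 9: tick 6 -> clock=21. purged={a.com,d.com,e.com}
Op 10: tick 3 -> clock=24.
Op 11: insert e.com -> 10.0.0.4 (expiry=24+4=28). clock=24
Op 12: tick 2 -> clock=26.
Op 13: insert b.com -> 10.0.0.1 (expiry=26+6=32). clock=26
Op 14: insert a.com -> 10.0.0.2 (expiry=26+3=29). clock=26
Op 15: tick 1 -> clock=27.
Op 16: insert d.com -> 10.0.0.3 (expiry=27+7=34). clock=27
lookup a.com: present, ip=10.0.0.2 expiry=29 > clock=27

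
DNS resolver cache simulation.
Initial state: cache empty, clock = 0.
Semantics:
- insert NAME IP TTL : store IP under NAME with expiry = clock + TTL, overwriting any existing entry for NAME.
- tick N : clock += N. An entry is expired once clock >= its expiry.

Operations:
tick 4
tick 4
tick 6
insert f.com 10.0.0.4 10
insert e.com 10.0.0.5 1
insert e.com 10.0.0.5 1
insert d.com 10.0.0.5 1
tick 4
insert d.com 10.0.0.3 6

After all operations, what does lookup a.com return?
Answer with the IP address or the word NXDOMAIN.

Answer: NXDOMAIN

Derivation:
Op 1: tick 4 -> clock=4.
Op 2: tick 4 -> clock=8.
Op 3: tick 6 -> clock=14.
Op 4: insert f.com -> 10.0.0.4 (expiry=14+10=24). clock=14
Op 5: insert e.com -> 10.0.0.5 (expiry=14+1=15). clock=14
Op 6: insert e.com -> 10.0.0.5 (expiry=14+1=15). clock=14
Op 7: insert d.com -> 10.0.0.5 (expiry=14+1=15). clock=14
Op 8: tick 4 -> clock=18. purged={d.com,e.com}
Op 9: insert d.com -> 10.0.0.3 (expiry=18+6=24). clock=18
lookup a.com: not in cache (expired or never inserted)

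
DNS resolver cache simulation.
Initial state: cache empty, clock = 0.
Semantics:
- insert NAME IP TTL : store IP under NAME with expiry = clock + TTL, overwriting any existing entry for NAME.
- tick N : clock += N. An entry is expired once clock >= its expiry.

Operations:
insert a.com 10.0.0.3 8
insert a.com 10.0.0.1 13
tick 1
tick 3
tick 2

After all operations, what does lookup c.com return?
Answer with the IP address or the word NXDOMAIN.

Answer: NXDOMAIN

Derivation:
Op 1: insert a.com -> 10.0.0.3 (expiry=0+8=8). clock=0
Op 2: insert a.com -> 10.0.0.1 (expiry=0+13=13). clock=0
Op 3: tick 1 -> clock=1.
Op 4: tick 3 -> clock=4.
Op 5: tick 2 -> clock=6.
lookup c.com: not in cache (expired or never inserted)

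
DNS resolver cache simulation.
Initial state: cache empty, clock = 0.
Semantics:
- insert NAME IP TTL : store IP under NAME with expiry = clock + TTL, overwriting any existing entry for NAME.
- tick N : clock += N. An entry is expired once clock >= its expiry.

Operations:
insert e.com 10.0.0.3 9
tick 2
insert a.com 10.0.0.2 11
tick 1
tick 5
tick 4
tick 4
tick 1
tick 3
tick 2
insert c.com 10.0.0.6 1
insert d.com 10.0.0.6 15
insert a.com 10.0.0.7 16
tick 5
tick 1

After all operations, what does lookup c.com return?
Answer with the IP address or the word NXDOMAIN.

Answer: NXDOMAIN

Derivation:
Op 1: insert e.com -> 10.0.0.3 (expiry=0+9=9). clock=0
Op 2: tick 2 -> clock=2.
Op 3: insert a.com -> 10.0.0.2 (expiry=2+11=13). clock=2
Op 4: tick 1 -> clock=3.
Op 5: tick 5 -> clock=8.
Op 6: tick 4 -> clock=12. purged={e.com}
Op 7: tick 4 -> clock=16. purged={a.com}
Op 8: tick 1 -> clock=17.
Op 9: tick 3 -> clock=20.
Op 10: tick 2 -> clock=22.
Op 11: insert c.com -> 10.0.0.6 (expiry=22+1=23). clock=22
Op 12: insert d.com -> 10.0.0.6 (expiry=22+15=37). clock=22
Op 13: insert a.com -> 10.0.0.7 (expiry=22+16=38). clock=22
Op 14: tick 5 -> clock=27. purged={c.com}
Op 15: tick 1 -> clock=28.
lookup c.com: not in cache (expired or never inserted)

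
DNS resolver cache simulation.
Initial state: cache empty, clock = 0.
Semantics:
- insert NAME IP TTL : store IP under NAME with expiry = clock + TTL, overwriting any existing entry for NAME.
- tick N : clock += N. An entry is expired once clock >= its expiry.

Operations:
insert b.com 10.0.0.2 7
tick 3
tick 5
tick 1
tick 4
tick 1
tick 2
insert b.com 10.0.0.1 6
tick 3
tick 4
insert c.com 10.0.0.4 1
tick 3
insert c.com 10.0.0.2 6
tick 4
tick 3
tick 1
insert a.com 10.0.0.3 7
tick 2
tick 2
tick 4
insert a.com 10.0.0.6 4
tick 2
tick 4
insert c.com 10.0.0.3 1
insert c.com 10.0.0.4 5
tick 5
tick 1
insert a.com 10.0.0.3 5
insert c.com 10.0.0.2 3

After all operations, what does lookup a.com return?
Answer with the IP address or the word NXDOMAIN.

Op 1: insert b.com -> 10.0.0.2 (expiry=0+7=7). clock=0
Op 2: tick 3 -> clock=3.
Op 3: tick 5 -> clock=8. purged={b.com}
Op 4: tick 1 -> clock=9.
Op 5: tick 4 -> clock=13.
Op 6: tick 1 -> clock=14.
Op 7: tick 2 -> clock=16.
Op 8: insert b.com -> 10.0.0.1 (expiry=16+6=22). clock=16
Op 9: tick 3 -> clock=19.
Op 10: tick 4 -> clock=23. purged={b.com}
Op 11: insert c.com -> 10.0.0.4 (expiry=23+1=24). clock=23
Op 12: tick 3 -> clock=26. purged={c.com}
Op 13: insert c.com -> 10.0.0.2 (expiry=26+6=32). clock=26
Op 14: tick 4 -> clock=30.
Op 15: tick 3 -> clock=33. purged={c.com}
Op 16: tick 1 -> clock=34.
Op 17: insert a.com -> 10.0.0.3 (expiry=34+7=41). clock=34
Op 18: tick 2 -> clock=36.
Op 19: tick 2 -> clock=38.
Op 20: tick 4 -> clock=42. purged={a.com}
Op 21: insert a.com -> 10.0.0.6 (expiry=42+4=46). clock=42
Op 22: tick 2 -> clock=44.
Op 23: tick 4 -> clock=48. purged={a.com}
Op 24: insert c.com -> 10.0.0.3 (expiry=48+1=49). clock=48
Op 25: insert c.com -> 10.0.0.4 (expiry=48+5=53). clock=48
Op 26: tick 5 -> clock=53. purged={c.com}
Op 27: tick 1 -> clock=54.
Op 28: insert a.com -> 10.0.0.3 (expiry=54+5=59). clock=54
Op 29: insert c.com -> 10.0.0.2 (expiry=54+3=57). clock=54
lookup a.com: present, ip=10.0.0.3 expiry=59 > clock=54

Answer: 10.0.0.3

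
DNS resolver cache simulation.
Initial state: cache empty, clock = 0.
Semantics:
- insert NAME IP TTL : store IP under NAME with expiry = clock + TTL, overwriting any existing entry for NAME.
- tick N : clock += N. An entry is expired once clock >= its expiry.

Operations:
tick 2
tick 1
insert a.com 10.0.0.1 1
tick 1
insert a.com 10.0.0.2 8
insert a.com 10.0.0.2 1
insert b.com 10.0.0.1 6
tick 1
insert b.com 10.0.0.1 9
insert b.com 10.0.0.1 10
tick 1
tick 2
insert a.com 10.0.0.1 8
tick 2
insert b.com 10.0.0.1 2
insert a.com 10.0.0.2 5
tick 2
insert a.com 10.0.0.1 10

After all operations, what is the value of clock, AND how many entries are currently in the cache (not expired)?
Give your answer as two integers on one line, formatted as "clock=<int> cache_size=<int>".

Answer: clock=12 cache_size=1

Derivation:
Op 1: tick 2 -> clock=2.
Op 2: tick 1 -> clock=3.
Op 3: insert a.com -> 10.0.0.1 (expiry=3+1=4). clock=3
Op 4: tick 1 -> clock=4. purged={a.com}
Op 5: insert a.com -> 10.0.0.2 (expiry=4+8=12). clock=4
Op 6: insert a.com -> 10.0.0.2 (expiry=4+1=5). clock=4
Op 7: insert b.com -> 10.0.0.1 (expiry=4+6=10). clock=4
Op 8: tick 1 -> clock=5. purged={a.com}
Op 9: insert b.com -> 10.0.0.1 (expiry=5+9=14). clock=5
Op 10: insert b.com -> 10.0.0.1 (expiry=5+10=15). clock=5
Op 11: tick 1 -> clock=6.
Op 12: tick 2 -> clock=8.
Op 13: insert a.com -> 10.0.0.1 (expiry=8+8=16). clock=8
Op 14: tick 2 -> clock=10.
Op 15: insert b.com -> 10.0.0.1 (expiry=10+2=12). clock=10
Op 16: insert a.com -> 10.0.0.2 (expiry=10+5=15). clock=10
Op 17: tick 2 -> clock=12. purged={b.com}
Op 18: insert a.com -> 10.0.0.1 (expiry=12+10=22). clock=12
Final clock = 12
Final cache (unexpired): {a.com} -> size=1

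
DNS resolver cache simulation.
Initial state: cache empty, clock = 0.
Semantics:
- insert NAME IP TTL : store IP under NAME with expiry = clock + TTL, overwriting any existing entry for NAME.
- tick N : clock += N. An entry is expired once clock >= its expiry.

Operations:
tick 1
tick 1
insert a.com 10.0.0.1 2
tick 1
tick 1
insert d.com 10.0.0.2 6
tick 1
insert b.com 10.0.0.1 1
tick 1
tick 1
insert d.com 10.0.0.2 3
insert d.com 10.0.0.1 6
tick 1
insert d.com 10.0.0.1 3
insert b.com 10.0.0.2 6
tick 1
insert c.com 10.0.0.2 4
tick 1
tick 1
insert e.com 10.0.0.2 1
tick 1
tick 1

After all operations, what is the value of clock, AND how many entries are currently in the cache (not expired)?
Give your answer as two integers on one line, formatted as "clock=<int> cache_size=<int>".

Answer: clock=13 cache_size=1

Derivation:
Op 1: tick 1 -> clock=1.
Op 2: tick 1 -> clock=2.
Op 3: insert a.com -> 10.0.0.1 (expiry=2+2=4). clock=2
Op 4: tick 1 -> clock=3.
Op 5: tick 1 -> clock=4. purged={a.com}
Op 6: insert d.com -> 10.0.0.2 (expiry=4+6=10). clock=4
Op 7: tick 1 -> clock=5.
Op 8: insert b.com -> 10.0.0.1 (expiry=5+1=6). clock=5
Op 9: tick 1 -> clock=6. purged={b.com}
Op 10: tick 1 -> clock=7.
Op 11: insert d.com -> 10.0.0.2 (expiry=7+3=10). clock=7
Op 12: insert d.com -> 10.0.0.1 (expiry=7+6=13). clock=7
Op 13: tick 1 -> clock=8.
Op 14: insert d.com -> 10.0.0.1 (expiry=8+3=11). clock=8
Op 15: insert b.com -> 10.0.0.2 (expiry=8+6=14). clock=8
Op 16: tick 1 -> clock=9.
Op 17: insert c.com -> 10.0.0.2 (expiry=9+4=13). clock=9
Op 18: tick 1 -> clock=10.
Op 19: tick 1 -> clock=11. purged={d.com}
Op 20: insert e.com -> 10.0.0.2 (expiry=11+1=12). clock=11
Op 21: tick 1 -> clock=12. purged={e.com}
Op 22: tick 1 -> clock=13. purged={c.com}
Final clock = 13
Final cache (unexpired): {b.com} -> size=1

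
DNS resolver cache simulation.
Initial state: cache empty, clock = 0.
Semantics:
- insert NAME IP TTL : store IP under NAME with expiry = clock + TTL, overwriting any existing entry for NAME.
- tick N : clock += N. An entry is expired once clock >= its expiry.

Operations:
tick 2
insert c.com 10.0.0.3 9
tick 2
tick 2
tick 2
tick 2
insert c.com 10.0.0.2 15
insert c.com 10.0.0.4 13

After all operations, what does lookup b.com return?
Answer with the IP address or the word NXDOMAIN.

Op 1: tick 2 -> clock=2.
Op 2: insert c.com -> 10.0.0.3 (expiry=2+9=11). clock=2
Op 3: tick 2 -> clock=4.
Op 4: tick 2 -> clock=6.
Op 5: tick 2 -> clock=8.
Op 6: tick 2 -> clock=10.
Op 7: insert c.com -> 10.0.0.2 (expiry=10+15=25). clock=10
Op 8: insert c.com -> 10.0.0.4 (expiry=10+13=23). clock=10
lookup b.com: not in cache (expired or never inserted)

Answer: NXDOMAIN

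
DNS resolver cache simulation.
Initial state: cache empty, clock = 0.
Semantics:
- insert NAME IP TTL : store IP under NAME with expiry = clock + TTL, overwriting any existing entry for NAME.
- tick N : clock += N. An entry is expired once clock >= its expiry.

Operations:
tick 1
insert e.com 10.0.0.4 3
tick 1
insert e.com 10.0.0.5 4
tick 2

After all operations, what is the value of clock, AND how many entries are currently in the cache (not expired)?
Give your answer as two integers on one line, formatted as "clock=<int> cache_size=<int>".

Answer: clock=4 cache_size=1

Derivation:
Op 1: tick 1 -> clock=1.
Op 2: insert e.com -> 10.0.0.4 (expiry=1+3=4). clock=1
Op 3: tick 1 -> clock=2.
Op 4: insert e.com -> 10.0.0.5 (expiry=2+4=6). clock=2
Op 5: tick 2 -> clock=4.
Final clock = 4
Final cache (unexpired): {e.com} -> size=1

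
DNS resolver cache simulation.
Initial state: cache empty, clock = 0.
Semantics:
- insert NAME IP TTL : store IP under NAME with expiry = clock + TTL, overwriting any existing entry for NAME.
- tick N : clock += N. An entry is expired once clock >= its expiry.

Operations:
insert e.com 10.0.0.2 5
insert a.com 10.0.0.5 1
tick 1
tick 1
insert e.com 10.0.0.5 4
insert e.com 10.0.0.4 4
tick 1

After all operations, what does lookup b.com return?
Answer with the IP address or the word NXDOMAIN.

Answer: NXDOMAIN

Derivation:
Op 1: insert e.com -> 10.0.0.2 (expiry=0+5=5). clock=0
Op 2: insert a.com -> 10.0.0.5 (expiry=0+1=1). clock=0
Op 3: tick 1 -> clock=1. purged={a.com}
Op 4: tick 1 -> clock=2.
Op 5: insert e.com -> 10.0.0.5 (expiry=2+4=6). clock=2
Op 6: insert e.com -> 10.0.0.4 (expiry=2+4=6). clock=2
Op 7: tick 1 -> clock=3.
lookup b.com: not in cache (expired or never inserted)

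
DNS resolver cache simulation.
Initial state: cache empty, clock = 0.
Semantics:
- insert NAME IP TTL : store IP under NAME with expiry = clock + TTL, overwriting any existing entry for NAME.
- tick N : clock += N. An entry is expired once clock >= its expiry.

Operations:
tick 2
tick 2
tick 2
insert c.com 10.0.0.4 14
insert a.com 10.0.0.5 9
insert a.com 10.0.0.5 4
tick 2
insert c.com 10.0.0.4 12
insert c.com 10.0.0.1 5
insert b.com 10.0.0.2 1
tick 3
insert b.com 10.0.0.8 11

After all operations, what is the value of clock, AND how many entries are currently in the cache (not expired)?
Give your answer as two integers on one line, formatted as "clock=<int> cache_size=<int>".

Answer: clock=11 cache_size=2

Derivation:
Op 1: tick 2 -> clock=2.
Op 2: tick 2 -> clock=4.
Op 3: tick 2 -> clock=6.
Op 4: insert c.com -> 10.0.0.4 (expiry=6+14=20). clock=6
Op 5: insert a.com -> 10.0.0.5 (expiry=6+9=15). clock=6
Op 6: insert a.com -> 10.0.0.5 (expiry=6+4=10). clock=6
Op 7: tick 2 -> clock=8.
Op 8: insert c.com -> 10.0.0.4 (expiry=8+12=20). clock=8
Op 9: insert c.com -> 10.0.0.1 (expiry=8+5=13). clock=8
Op 10: insert b.com -> 10.0.0.2 (expiry=8+1=9). clock=8
Op 11: tick 3 -> clock=11. purged={a.com,b.com}
Op 12: insert b.com -> 10.0.0.8 (expiry=11+11=22). clock=11
Final clock = 11
Final cache (unexpired): {b.com,c.com} -> size=2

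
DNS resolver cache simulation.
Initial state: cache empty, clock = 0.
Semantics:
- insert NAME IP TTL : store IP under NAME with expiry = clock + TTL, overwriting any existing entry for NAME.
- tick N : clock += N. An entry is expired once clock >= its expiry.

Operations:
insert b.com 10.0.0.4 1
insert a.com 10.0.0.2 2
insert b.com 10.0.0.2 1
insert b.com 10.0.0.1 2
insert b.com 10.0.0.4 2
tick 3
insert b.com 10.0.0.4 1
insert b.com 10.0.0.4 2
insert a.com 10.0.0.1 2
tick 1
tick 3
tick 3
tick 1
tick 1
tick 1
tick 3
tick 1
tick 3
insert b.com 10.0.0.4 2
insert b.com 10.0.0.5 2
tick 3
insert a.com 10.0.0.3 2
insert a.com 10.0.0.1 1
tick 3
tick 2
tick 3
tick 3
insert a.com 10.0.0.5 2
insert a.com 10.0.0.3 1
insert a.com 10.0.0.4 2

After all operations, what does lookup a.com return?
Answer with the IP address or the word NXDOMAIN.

Answer: 10.0.0.4

Derivation:
Op 1: insert b.com -> 10.0.0.4 (expiry=0+1=1). clock=0
Op 2: insert a.com -> 10.0.0.2 (expiry=0+2=2). clock=0
Op 3: insert b.com -> 10.0.0.2 (expiry=0+1=1). clock=0
Op 4: insert b.com -> 10.0.0.1 (expiry=0+2=2). clock=0
Op 5: insert b.com -> 10.0.0.4 (expiry=0+2=2). clock=0
Op 6: tick 3 -> clock=3. purged={a.com,b.com}
Op 7: insert b.com -> 10.0.0.4 (expiry=3+1=4). clock=3
Op 8: insert b.com -> 10.0.0.4 (expiry=3+2=5). clock=3
Op 9: insert a.com -> 10.0.0.1 (expiry=3+2=5). clock=3
Op 10: tick 1 -> clock=4.
Op 11: tick 3 -> clock=7. purged={a.com,b.com}
Op 12: tick 3 -> clock=10.
Op 13: tick 1 -> clock=11.
Op 14: tick 1 -> clock=12.
Op 15: tick 1 -> clock=13.
Op 16: tick 3 -> clock=16.
Op 17: tick 1 -> clock=17.
Op 18: tick 3 -> clock=20.
Op 19: insert b.com -> 10.0.0.4 (expiry=20+2=22). clock=20
Op 20: insert b.com -> 10.0.0.5 (expiry=20+2=22). clock=20
Op 21: tick 3 -> clock=23. purged={b.com}
Op 22: insert a.com -> 10.0.0.3 (expiry=23+2=25). clock=23
Op 23: insert a.com -> 10.0.0.1 (expiry=23+1=24). clock=23
Op 24: tick 3 -> clock=26. purged={a.com}
Op 25: tick 2 -> clock=28.
Op 26: tick 3 -> clock=31.
Op 27: tick 3 -> clock=34.
Op 28: insert a.com -> 10.0.0.5 (expiry=34+2=36). clock=34
Op 29: insert a.com -> 10.0.0.3 (expiry=34+1=35). clock=34
Op 30: insert a.com -> 10.0.0.4 (expiry=34+2=36). clock=34
lookup a.com: present, ip=10.0.0.4 expiry=36 > clock=34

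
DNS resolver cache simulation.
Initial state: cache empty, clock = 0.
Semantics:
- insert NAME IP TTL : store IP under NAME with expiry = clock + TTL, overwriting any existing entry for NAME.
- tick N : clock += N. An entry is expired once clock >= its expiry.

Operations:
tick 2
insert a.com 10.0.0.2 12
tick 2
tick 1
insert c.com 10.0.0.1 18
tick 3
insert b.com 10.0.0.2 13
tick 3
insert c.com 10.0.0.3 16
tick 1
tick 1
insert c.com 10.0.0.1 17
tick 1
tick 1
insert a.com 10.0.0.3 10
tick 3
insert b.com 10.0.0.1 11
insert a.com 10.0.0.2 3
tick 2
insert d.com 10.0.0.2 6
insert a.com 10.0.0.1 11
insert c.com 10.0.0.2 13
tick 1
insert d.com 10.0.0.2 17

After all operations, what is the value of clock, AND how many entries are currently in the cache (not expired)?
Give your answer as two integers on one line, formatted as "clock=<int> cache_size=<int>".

Answer: clock=21 cache_size=4

Derivation:
Op 1: tick 2 -> clock=2.
Op 2: insert a.com -> 10.0.0.2 (expiry=2+12=14). clock=2
Op 3: tick 2 -> clock=4.
Op 4: tick 1 -> clock=5.
Op 5: insert c.com -> 10.0.0.1 (expiry=5+18=23). clock=5
Op 6: tick 3 -> clock=8.
Op 7: insert b.com -> 10.0.0.2 (expiry=8+13=21). clock=8
Op 8: tick 3 -> clock=11.
Op 9: insert c.com -> 10.0.0.3 (expiry=11+16=27). clock=11
Op 10: tick 1 -> clock=12.
Op 11: tick 1 -> clock=13.
Op 12: insert c.com -> 10.0.0.1 (expiry=13+17=30). clock=13
Op 13: tick 1 -> clock=14. purged={a.com}
Op 14: tick 1 -> clock=15.
Op 15: insert a.com -> 10.0.0.3 (expiry=15+10=25). clock=15
Op 16: tick 3 -> clock=18.
Op 17: insert b.com -> 10.0.0.1 (expiry=18+11=29). clock=18
Op 18: insert a.com -> 10.0.0.2 (expiry=18+3=21). clock=18
Op 19: tick 2 -> clock=20.
Op 20: insert d.com -> 10.0.0.2 (expiry=20+6=26). clock=20
Op 21: insert a.com -> 10.0.0.1 (expiry=20+11=31). clock=20
Op 22: insert c.com -> 10.0.0.2 (expiry=20+13=33). clock=20
Op 23: tick 1 -> clock=21.
Op 24: insert d.com -> 10.0.0.2 (expiry=21+17=38). clock=21
Final clock = 21
Final cache (unexpired): {a.com,b.com,c.com,d.com} -> size=4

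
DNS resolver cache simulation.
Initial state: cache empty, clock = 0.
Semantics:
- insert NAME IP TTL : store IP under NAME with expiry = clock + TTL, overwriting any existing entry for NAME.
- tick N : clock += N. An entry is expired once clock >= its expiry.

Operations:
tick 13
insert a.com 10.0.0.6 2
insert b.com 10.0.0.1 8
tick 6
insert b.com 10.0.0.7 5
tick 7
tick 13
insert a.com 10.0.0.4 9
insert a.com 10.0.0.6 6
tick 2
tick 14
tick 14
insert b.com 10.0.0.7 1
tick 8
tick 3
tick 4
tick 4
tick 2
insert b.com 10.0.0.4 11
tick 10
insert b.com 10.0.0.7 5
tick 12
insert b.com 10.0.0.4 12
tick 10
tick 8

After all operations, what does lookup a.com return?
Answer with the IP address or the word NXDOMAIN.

Answer: NXDOMAIN

Derivation:
Op 1: tick 13 -> clock=13.
Op 2: insert a.com -> 10.0.0.6 (expiry=13+2=15). clock=13
Op 3: insert b.com -> 10.0.0.1 (expiry=13+8=21). clock=13
Op 4: tick 6 -> clock=19. purged={a.com}
Op 5: insert b.com -> 10.0.0.7 (expiry=19+5=24). clock=19
Op 6: tick 7 -> clock=26. purged={b.com}
Op 7: tick 13 -> clock=39.
Op 8: insert a.com -> 10.0.0.4 (expiry=39+9=48). clock=39
Op 9: insert a.com -> 10.0.0.6 (expiry=39+6=45). clock=39
Op 10: tick 2 -> clock=41.
Op 11: tick 14 -> clock=55. purged={a.com}
Op 12: tick 14 -> clock=69.
Op 13: insert b.com -> 10.0.0.7 (expiry=69+1=70). clock=69
Op 14: tick 8 -> clock=77. purged={b.com}
Op 15: tick 3 -> clock=80.
Op 16: tick 4 -> clock=84.
Op 17: tick 4 -> clock=88.
Op 18: tick 2 -> clock=90.
Op 19: insert b.com -> 10.0.0.4 (expiry=90+11=101). clock=90
Op 20: tick 10 -> clock=100.
Op 21: insert b.com -> 10.0.0.7 (expiry=100+5=105). clock=100
Op 22: tick 12 -> clock=112. purged={b.com}
Op 23: insert b.com -> 10.0.0.4 (expiry=112+12=124). clock=112
Op 24: tick 10 -> clock=122.
Op 25: tick 8 -> clock=130. purged={b.com}
lookup a.com: not in cache (expired or never inserted)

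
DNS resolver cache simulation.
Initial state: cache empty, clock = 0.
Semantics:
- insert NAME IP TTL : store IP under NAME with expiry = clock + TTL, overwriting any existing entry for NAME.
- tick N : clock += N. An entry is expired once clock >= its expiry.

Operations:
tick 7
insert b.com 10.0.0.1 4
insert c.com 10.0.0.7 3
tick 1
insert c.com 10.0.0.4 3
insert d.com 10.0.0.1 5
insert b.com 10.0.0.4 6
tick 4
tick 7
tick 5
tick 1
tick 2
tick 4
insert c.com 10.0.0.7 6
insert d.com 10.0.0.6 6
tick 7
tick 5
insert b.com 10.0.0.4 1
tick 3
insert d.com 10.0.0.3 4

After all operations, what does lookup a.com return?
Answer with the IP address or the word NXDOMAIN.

Op 1: tick 7 -> clock=7.
Op 2: insert b.com -> 10.0.0.1 (expiry=7+4=11). clock=7
Op 3: insert c.com -> 10.0.0.7 (expiry=7+3=10). clock=7
Op 4: tick 1 -> clock=8.
Op 5: insert c.com -> 10.0.0.4 (expiry=8+3=11). clock=8
Op 6: insert d.com -> 10.0.0.1 (expiry=8+5=13). clock=8
Op 7: insert b.com -> 10.0.0.4 (expiry=8+6=14). clock=8
Op 8: tick 4 -> clock=12. purged={c.com}
Op 9: tick 7 -> clock=19. purged={b.com,d.com}
Op 10: tick 5 -> clock=24.
Op 11: tick 1 -> clock=25.
Op 12: tick 2 -> clock=27.
Op 13: tick 4 -> clock=31.
Op 14: insert c.com -> 10.0.0.7 (expiry=31+6=37). clock=31
Op 15: insert d.com -> 10.0.0.6 (expiry=31+6=37). clock=31
Op 16: tick 7 -> clock=38. purged={c.com,d.com}
Op 17: tick 5 -> clock=43.
Op 18: insert b.com -> 10.0.0.4 (expiry=43+1=44). clock=43
Op 19: tick 3 -> clock=46. purged={b.com}
Op 20: insert d.com -> 10.0.0.3 (expiry=46+4=50). clock=46
lookup a.com: not in cache (expired or never inserted)

Answer: NXDOMAIN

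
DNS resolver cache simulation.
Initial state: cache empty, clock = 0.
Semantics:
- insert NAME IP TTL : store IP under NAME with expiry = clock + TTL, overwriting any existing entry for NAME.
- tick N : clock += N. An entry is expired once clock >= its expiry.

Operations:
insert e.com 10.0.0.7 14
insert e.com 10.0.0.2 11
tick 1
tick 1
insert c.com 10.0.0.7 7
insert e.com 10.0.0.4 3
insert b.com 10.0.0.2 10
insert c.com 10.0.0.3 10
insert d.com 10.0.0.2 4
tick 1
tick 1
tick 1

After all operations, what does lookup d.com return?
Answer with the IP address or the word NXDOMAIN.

Answer: 10.0.0.2

Derivation:
Op 1: insert e.com -> 10.0.0.7 (expiry=0+14=14). clock=0
Op 2: insert e.com -> 10.0.0.2 (expiry=0+11=11). clock=0
Op 3: tick 1 -> clock=1.
Op 4: tick 1 -> clock=2.
Op 5: insert c.com -> 10.0.0.7 (expiry=2+7=9). clock=2
Op 6: insert e.com -> 10.0.0.4 (expiry=2+3=5). clock=2
Op 7: insert b.com -> 10.0.0.2 (expiry=2+10=12). clock=2
Op 8: insert c.com -> 10.0.0.3 (expiry=2+10=12). clock=2
Op 9: insert d.com -> 10.0.0.2 (expiry=2+4=6). clock=2
Op 10: tick 1 -> clock=3.
Op 11: tick 1 -> clock=4.
Op 12: tick 1 -> clock=5. purged={e.com}
lookup d.com: present, ip=10.0.0.2 expiry=6 > clock=5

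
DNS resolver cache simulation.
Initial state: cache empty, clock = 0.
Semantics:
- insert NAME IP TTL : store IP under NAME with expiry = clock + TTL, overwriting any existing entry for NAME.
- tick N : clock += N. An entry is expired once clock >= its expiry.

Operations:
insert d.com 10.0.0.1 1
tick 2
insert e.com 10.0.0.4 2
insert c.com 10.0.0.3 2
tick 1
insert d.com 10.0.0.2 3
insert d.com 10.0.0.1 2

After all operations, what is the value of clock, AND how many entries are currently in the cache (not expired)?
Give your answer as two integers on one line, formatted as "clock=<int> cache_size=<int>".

Answer: clock=3 cache_size=3

Derivation:
Op 1: insert d.com -> 10.0.0.1 (expiry=0+1=1). clock=0
Op 2: tick 2 -> clock=2. purged={d.com}
Op 3: insert e.com -> 10.0.0.4 (expiry=2+2=4). clock=2
Op 4: insert c.com -> 10.0.0.3 (expiry=2+2=4). clock=2
Op 5: tick 1 -> clock=3.
Op 6: insert d.com -> 10.0.0.2 (expiry=3+3=6). clock=3
Op 7: insert d.com -> 10.0.0.1 (expiry=3+2=5). clock=3
Final clock = 3
Final cache (unexpired): {c.com,d.com,e.com} -> size=3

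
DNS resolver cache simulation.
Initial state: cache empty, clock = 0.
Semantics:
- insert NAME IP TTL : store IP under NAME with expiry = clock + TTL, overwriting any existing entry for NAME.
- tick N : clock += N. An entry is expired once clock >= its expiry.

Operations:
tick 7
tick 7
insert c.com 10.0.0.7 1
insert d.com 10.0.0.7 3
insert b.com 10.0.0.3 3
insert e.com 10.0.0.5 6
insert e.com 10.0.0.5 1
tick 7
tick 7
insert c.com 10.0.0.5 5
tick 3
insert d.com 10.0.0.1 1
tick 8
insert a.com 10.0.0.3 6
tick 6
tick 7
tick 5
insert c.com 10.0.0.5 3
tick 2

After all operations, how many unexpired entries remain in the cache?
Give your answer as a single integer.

Op 1: tick 7 -> clock=7.
Op 2: tick 7 -> clock=14.
Op 3: insert c.com -> 10.0.0.7 (expiry=14+1=15). clock=14
Op 4: insert d.com -> 10.0.0.7 (expiry=14+3=17). clock=14
Op 5: insert b.com -> 10.0.0.3 (expiry=14+3=17). clock=14
Op 6: insert e.com -> 10.0.0.5 (expiry=14+6=20). clock=14
Op 7: insert e.com -> 10.0.0.5 (expiry=14+1=15). clock=14
Op 8: tick 7 -> clock=21. purged={b.com,c.com,d.com,e.com}
Op 9: tick 7 -> clock=28.
Op 10: insert c.com -> 10.0.0.5 (expiry=28+5=33). clock=28
Op 11: tick 3 -> clock=31.
Op 12: insert d.com -> 10.0.0.1 (expiry=31+1=32). clock=31
Op 13: tick 8 -> clock=39. purged={c.com,d.com}
Op 14: insert a.com -> 10.0.0.3 (expiry=39+6=45). clock=39
Op 15: tick 6 -> clock=45. purged={a.com}
Op 16: tick 7 -> clock=52.
Op 17: tick 5 -> clock=57.
Op 18: insert c.com -> 10.0.0.5 (expiry=57+3=60). clock=57
Op 19: tick 2 -> clock=59.
Final cache (unexpired): {c.com} -> size=1

Answer: 1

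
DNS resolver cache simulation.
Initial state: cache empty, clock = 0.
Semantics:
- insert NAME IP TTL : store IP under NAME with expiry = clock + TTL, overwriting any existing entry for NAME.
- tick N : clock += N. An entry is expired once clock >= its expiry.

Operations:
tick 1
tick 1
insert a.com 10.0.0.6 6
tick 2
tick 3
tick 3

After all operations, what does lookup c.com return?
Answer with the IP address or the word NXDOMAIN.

Answer: NXDOMAIN

Derivation:
Op 1: tick 1 -> clock=1.
Op 2: tick 1 -> clock=2.
Op 3: insert a.com -> 10.0.0.6 (expiry=2+6=8). clock=2
Op 4: tick 2 -> clock=4.
Op 5: tick 3 -> clock=7.
Op 6: tick 3 -> clock=10. purged={a.com}
lookup c.com: not in cache (expired or never inserted)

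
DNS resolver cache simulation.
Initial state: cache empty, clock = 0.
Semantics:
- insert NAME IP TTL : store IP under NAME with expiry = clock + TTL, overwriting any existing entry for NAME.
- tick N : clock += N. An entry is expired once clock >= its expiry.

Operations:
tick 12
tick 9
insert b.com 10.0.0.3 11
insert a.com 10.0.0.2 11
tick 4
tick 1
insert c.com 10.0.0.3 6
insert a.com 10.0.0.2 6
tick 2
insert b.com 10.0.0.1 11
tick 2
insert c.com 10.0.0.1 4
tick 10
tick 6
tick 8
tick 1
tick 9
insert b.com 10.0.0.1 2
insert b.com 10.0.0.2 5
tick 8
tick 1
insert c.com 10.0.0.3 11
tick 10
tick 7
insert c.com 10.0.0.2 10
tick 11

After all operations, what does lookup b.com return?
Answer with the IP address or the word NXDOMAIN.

Op 1: tick 12 -> clock=12.
Op 2: tick 9 -> clock=21.
Op 3: insert b.com -> 10.0.0.3 (expiry=21+11=32). clock=21
Op 4: insert a.com -> 10.0.0.2 (expiry=21+11=32). clock=21
Op 5: tick 4 -> clock=25.
Op 6: tick 1 -> clock=26.
Op 7: insert c.com -> 10.0.0.3 (expiry=26+6=32). clock=26
Op 8: insert a.com -> 10.0.0.2 (expiry=26+6=32). clock=26
Op 9: tick 2 -> clock=28.
Op 10: insert b.com -> 10.0.0.1 (expiry=28+11=39). clock=28
Op 11: tick 2 -> clock=30.
Op 12: insert c.com -> 10.0.0.1 (expiry=30+4=34). clock=30
Op 13: tick 10 -> clock=40. purged={a.com,b.com,c.com}
Op 14: tick 6 -> clock=46.
Op 15: tick 8 -> clock=54.
Op 16: tick 1 -> clock=55.
Op 17: tick 9 -> clock=64.
Op 18: insert b.com -> 10.0.0.1 (expiry=64+2=66). clock=64
Op 19: insert b.com -> 10.0.0.2 (expiry=64+5=69). clock=64
Op 20: tick 8 -> clock=72. purged={b.com}
Op 21: tick 1 -> clock=73.
Op 22: insert c.com -> 10.0.0.3 (expiry=73+11=84). clock=73
Op 23: tick 10 -> clock=83.
Op 24: tick 7 -> clock=90. purged={c.com}
Op 25: insert c.com -> 10.0.0.2 (expiry=90+10=100). clock=90
Op 26: tick 11 -> clock=101. purged={c.com}
lookup b.com: not in cache (expired or never inserted)

Answer: NXDOMAIN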